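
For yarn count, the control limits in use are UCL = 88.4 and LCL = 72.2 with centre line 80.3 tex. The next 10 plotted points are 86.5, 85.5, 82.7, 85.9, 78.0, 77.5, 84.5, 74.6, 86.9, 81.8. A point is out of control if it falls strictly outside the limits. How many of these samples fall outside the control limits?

All 10 points lie within [72.2, 88.4].

0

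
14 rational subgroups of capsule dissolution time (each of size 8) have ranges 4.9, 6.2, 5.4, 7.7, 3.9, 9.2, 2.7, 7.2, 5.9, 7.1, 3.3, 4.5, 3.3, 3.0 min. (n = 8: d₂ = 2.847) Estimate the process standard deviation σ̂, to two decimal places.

1.86

R̄ = (4.9 + 6.2 + 5.4 + 7.7 + 3.9 + 9.2 + 2.7 + 7.2 + 5.9 + 7.1 + 3.3 + 4.5 + 3.3 + 3.0) / 14 = 5.3071
σ̂ = R̄ / d₂ = 5.3071 / 2.847 = 1.8641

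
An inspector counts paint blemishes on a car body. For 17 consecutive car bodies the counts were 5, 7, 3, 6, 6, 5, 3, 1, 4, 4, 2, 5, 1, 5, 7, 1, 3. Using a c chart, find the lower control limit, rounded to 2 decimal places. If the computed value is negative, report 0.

c̄ = (5 + 7 + 3 + 6 + 6 + 5 + 3 + 1 + 4 + 4 + 2 + 5 + 1 + 5 + 7 + 1 + 3) / 17 = 68 / 17 = 4.0000
LCL = c̄ − 3√c̄ = 4.0000 − 3 × 2.0000 = -2.0000 → 0 (cannot be negative)

0.00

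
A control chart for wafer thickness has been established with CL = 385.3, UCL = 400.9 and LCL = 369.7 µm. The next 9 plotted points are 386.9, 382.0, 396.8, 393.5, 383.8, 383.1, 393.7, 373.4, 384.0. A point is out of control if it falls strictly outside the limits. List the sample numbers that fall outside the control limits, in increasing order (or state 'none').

All 9 points lie within [369.7, 400.9].

none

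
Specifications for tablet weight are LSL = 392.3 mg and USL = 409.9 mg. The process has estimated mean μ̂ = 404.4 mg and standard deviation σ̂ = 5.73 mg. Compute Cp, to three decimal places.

0.512

Cp = (USL − LSL) / (6σ̂) = (409.9 − 392.3) / (6 × 5.73) = 17.6000 / 34.3800 = 0.5119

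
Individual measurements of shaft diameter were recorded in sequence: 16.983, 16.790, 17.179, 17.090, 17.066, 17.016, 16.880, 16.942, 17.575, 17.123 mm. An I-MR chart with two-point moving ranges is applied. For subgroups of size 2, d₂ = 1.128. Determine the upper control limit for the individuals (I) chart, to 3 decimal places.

X̄ = (16.983 + 16.790 + 17.179 + 17.090 + 17.066 + 17.016 + 16.880 + 16.942 + 17.575 + 17.123) / 10 = 17.0644
Moving ranges: 0.193, 0.389, 0.089, 0.024, 0.050, 0.136, 0.062, 0.633, 0.452; M̄R̄ = 2.0280 / 9 = 0.2253
UCL = X̄ + 3·M̄R̄/d₂ = 17.0644 + 3 × 0.2253 / 1.128 = 17.6637

17.664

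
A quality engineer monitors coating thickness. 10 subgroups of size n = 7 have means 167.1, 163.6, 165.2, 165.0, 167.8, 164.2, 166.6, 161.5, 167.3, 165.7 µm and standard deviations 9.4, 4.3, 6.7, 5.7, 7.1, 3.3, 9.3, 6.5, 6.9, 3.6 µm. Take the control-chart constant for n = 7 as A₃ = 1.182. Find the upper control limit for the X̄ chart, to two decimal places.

X̄̄ = (167.1 + 163.6 + 165.2 + 165.0 + 167.8 + 164.2 + 166.6 + 161.5 + 167.3 + 165.7) / 10 = 165.4000
s̄ = (9.4 + 4.3 + 6.7 + 5.7 + 7.1 + 3.3 + 9.3 + 6.5 + 6.9 + 3.6) / 10 = 6.2800
UCL = X̄̄ + A₃·s̄ = 165.4000 + 1.182 × 6.2800 = 172.8230

172.82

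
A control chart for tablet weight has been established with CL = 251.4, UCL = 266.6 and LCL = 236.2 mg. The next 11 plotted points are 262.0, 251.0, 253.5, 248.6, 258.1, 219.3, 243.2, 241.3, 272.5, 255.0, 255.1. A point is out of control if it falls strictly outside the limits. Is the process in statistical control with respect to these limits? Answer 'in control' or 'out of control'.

out of control

Compare each point to [236.2, 266.6]: sample 6 = 219.3 < LCL; sample 9 = 272.5 > UCL.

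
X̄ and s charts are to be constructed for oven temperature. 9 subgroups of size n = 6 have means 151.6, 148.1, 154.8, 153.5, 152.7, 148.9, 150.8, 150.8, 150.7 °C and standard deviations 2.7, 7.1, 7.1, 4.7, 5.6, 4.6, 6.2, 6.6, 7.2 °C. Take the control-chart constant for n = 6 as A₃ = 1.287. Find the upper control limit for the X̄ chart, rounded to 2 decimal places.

X̄̄ = (151.6 + 148.1 + 154.8 + 153.5 + 152.7 + 148.9 + 150.8 + 150.8 + 150.7) / 9 = 151.3222
s̄ = (2.7 + 7.1 + 7.1 + 4.7 + 5.6 + 4.6 + 6.2 + 6.6 + 7.2) / 9 = 5.7556
UCL = X̄̄ + A₃·s̄ = 151.3222 + 1.287 × 5.7556 = 158.7296

158.73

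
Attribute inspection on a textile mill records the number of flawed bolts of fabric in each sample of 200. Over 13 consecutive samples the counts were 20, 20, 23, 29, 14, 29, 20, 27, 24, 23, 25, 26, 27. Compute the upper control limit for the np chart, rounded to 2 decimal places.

37.31

p̄ = Σdᵢ / (k·n) = 307 / (13 × 200) = 0.11808
UCL = np̄ + 3·√(np̄(1−p̄)) = 23.6154 + 3 × √(23.6154×0.88192) = 23.6154 + 3 × 4.5637 = 37.3064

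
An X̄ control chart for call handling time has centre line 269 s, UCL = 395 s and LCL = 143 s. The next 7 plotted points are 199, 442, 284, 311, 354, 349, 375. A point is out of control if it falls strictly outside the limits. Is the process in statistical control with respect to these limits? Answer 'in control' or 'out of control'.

Compare each point to [143, 395]: sample 2 = 442 > UCL.

out of control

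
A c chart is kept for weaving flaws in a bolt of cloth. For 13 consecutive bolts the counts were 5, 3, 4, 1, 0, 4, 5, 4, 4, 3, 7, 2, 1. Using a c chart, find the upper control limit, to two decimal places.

8.76

c̄ = (5 + 3 + 4 + 1 + 0 + 4 + 5 + 4 + 4 + 3 + 7 + 2 + 1) / 13 = 43 / 13 = 3.3077
UCL = c̄ + 3√c̄ = 3.3077 + 3 × √3.3077 = 3.3077 + 3 × 1.8187 = 8.7638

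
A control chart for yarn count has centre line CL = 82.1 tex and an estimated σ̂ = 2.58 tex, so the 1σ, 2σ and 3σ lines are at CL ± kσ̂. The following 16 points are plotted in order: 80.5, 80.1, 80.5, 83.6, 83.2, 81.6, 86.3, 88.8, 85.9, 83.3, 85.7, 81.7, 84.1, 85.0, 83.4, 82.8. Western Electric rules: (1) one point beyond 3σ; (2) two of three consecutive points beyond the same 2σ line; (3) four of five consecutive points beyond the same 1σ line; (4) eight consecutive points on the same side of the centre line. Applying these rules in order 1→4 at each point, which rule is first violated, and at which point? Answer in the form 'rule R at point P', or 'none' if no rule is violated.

rule 3 at point 11

Zone of each point (C = within 1σ̂, B = 1σ̂–2σ̂, A = 2σ̂–3σ̂, * = beyond 3σ̂; sign = side of CL): 1:-C, 2:-C, 3:-C, 4:+C, 5:+C, 6:-C, 7:+B, 8:+A, 9:+B, 10:+C, 11:+B, 12:-C, 13:+C, 14:+B, 15:+C, 16:+C
Rule 3 (four of five consecutive points beyond the same 1σ limit) is satisfied at point 11.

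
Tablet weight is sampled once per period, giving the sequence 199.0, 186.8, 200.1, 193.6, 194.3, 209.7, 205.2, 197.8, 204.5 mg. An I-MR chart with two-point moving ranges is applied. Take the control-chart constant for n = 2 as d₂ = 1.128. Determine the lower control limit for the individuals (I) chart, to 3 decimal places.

X̄ = (199.0 + 186.8 + 200.1 + 193.6 + 194.3 + 209.7 + 205.2 + 197.8 + 204.5) / 9 = 199.0000
Moving ranges: 12.2, 13.3, 6.5, 0.7, 15.4, 4.5, 7.4, 6.7; M̄R̄ = 66.7000 / 8 = 8.3375
LCL = X̄ − 3·M̄R̄/d₂ = 199.0000 − 3 × 8.3375 / 1.128 = 176.8258

176.826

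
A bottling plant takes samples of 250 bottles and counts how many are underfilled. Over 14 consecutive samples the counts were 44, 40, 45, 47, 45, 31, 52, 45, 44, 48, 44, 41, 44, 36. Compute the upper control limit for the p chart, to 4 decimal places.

0.2449

p̄ = Σdᵢ / (k·n) = 606 / (14 × 250) = 0.17314
UCL = p̄ + 3·√(p̄(1−p̄)/n) = 0.17314 + 3 × √(0.17314×0.82686/250) = 0.17314 + 3 × 0.02393 = 0.24493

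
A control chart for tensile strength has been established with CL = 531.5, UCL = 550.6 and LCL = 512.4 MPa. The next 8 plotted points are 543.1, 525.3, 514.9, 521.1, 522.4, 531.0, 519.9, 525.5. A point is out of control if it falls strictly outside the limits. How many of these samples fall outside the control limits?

All 8 points lie within [512.4, 550.6].

0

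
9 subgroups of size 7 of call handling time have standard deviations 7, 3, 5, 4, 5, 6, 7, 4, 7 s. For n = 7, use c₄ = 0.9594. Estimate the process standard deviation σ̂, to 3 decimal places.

s̄ = (7 + 3 + 5 + 4 + 5 + 6 + 7 + 4 + 7) / 9 = 5.3333
σ̂ = s̄ / c₄ = 5.3333 / 0.9594 = 5.5590

5.559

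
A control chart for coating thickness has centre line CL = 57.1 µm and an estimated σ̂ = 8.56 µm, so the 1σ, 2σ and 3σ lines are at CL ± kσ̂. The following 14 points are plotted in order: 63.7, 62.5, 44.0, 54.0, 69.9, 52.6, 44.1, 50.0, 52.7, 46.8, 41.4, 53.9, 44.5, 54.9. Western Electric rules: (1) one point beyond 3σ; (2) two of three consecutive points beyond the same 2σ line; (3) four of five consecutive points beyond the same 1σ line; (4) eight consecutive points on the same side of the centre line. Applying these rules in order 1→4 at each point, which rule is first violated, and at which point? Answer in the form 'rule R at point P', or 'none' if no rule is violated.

Zone of each point (C = within 1σ̂, B = 1σ̂–2σ̂, A = 2σ̂–3σ̂, * = beyond 3σ̂; sign = side of CL): 1:+C, 2:+C, 3:-B, 4:-C, 5:+B, 6:-C, 7:-B, 8:-C, 9:-C, 10:-B, 11:-B, 12:-C, 13:-B, 14:-C
Rule 4 (eight consecutive points on the same side of the centre line) is satisfied at point 13.

rule 4 at point 13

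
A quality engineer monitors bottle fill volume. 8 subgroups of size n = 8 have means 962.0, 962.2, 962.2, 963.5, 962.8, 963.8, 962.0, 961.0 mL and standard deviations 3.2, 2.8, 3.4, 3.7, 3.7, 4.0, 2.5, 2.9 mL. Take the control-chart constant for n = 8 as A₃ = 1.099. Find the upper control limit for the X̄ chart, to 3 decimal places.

X̄̄ = (962.0 + 962.2 + 962.2 + 963.5 + 962.8 + 963.8 + 962.0 + 961.0) / 8 = 962.4375
s̄ = (3.2 + 2.8 + 3.4 + 3.7 + 3.7 + 4.0 + 2.5 + 2.9) / 8 = 3.2750
UCL = X̄̄ + A₃·s̄ = 962.4375 + 1.099 × 3.2750 = 966.0367

966.037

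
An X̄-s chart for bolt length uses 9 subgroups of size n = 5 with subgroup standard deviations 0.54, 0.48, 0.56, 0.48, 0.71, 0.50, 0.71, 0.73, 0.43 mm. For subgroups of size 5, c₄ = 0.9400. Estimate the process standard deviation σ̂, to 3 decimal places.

s̄ = (0.54 + 0.48 + 0.56 + 0.48 + 0.71 + 0.50 + 0.71 + 0.73 + 0.43) / 9 = 0.5711
σ̂ = s̄ / c₄ = 0.5711 / 0.9400 = 0.6076

0.608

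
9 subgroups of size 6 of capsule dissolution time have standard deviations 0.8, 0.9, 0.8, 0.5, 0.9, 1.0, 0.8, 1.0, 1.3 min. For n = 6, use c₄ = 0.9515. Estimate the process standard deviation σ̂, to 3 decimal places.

s̄ = (0.8 + 0.9 + 0.8 + 0.5 + 0.9 + 1.0 + 0.8 + 1.0 + 1.3) / 9 = 0.8889
σ̂ = s̄ / c₄ = 0.8889 / 0.9515 = 0.9342

0.934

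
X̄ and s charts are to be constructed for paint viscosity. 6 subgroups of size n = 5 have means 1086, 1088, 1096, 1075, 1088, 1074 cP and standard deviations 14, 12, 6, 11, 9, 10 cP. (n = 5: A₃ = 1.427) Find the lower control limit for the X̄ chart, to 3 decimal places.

X̄̄ = (1086 + 1088 + 1096 + 1075 + 1088 + 1074) / 6 = 1084.5000
s̄ = (14 + 12 + 6 + 11 + 9 + 10) / 6 = 10.3333
LCL = X̄̄ − A₃·s̄ = 1084.5000 − 1.427 × 10.3333 = 1069.7543

1069.754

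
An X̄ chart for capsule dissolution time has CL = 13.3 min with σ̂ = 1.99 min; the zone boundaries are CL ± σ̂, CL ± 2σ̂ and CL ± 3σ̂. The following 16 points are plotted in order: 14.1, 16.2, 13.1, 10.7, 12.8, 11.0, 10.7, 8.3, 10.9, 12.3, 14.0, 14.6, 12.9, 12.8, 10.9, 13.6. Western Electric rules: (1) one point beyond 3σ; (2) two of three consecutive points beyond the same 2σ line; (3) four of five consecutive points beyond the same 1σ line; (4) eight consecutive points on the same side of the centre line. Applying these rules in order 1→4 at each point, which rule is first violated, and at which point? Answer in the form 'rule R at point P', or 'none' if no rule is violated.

rule 3 at point 8

Zone of each point (C = within 1σ̂, B = 1σ̂–2σ̂, A = 2σ̂–3σ̂, * = beyond 3σ̂; sign = side of CL): 1:+C, 2:+B, 3:-C, 4:-B, 5:-C, 6:-B, 7:-B, 8:-A, 9:-B, 10:-C, 11:+C, 12:+C, 13:-C, 14:-C, 15:-B, 16:+C
Rule 3 (four of five consecutive points beyond the same 1σ limit) is satisfied at point 8.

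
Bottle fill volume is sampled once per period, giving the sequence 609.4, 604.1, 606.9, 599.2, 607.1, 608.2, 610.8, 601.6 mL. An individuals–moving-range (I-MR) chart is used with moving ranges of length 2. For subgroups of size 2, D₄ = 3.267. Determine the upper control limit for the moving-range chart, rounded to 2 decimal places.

Moving ranges: 5.3, 2.8, 7.7, 7.9, 1.1, 2.6, 9.2; M̄R̄ = 36.6000 / 7 = 5.2286
UCL_MR = D₄·M̄R̄ = 3.267 × 5.2286 = 17.0817

17.08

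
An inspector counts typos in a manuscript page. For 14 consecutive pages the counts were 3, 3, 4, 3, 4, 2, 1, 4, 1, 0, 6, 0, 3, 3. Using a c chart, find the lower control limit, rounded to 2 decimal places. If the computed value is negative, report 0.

c̄ = (3 + 3 + 4 + 3 + 4 + 2 + 1 + 4 + 1 + 0 + 6 + 0 + 3 + 3) / 14 = 37 / 14 = 2.6429
LCL = c̄ − 3√c̄ = 2.6429 − 3 × 1.6257 = -2.2342 → 0 (cannot be negative)

0.00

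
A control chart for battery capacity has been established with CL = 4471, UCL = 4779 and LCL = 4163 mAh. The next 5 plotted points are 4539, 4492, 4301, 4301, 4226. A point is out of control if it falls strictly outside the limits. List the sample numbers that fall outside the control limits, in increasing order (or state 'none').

All 5 points lie within [4163, 4779].

none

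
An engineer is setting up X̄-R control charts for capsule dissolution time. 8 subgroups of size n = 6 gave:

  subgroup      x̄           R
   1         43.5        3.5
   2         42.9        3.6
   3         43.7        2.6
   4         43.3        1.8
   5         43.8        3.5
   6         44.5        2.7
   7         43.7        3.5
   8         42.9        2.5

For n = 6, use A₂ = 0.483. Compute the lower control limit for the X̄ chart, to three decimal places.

X̄̄ = (43.5 + 42.9 + 43.7 + 43.3 + 43.8 + 44.5 + 43.7 + 42.9) / 8 = 348.3000 / 8 = 43.5375
R̄ = (3.5 + 3.6 + 2.6 + 1.8 + 3.5 + 2.7 + 3.5 + 2.5) / 8 = 23.7000 / 8 = 2.9625
LCL = X̄̄ − A₂·R̄ = 43.5375 − 0.483 × 2.9625 = 42.1066

42.107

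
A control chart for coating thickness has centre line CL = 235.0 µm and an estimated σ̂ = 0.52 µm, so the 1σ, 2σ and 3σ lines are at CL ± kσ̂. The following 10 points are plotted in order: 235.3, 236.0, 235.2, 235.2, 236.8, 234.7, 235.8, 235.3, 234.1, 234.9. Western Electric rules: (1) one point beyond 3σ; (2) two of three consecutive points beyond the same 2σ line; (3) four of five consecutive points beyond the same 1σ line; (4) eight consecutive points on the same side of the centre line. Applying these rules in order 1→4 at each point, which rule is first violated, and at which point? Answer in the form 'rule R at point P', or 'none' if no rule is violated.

rule 1 at point 5

Zone of each point (C = within 1σ̂, B = 1σ̂–2σ̂, A = 2σ̂–3σ̂, * = beyond 3σ̂; sign = side of CL): 1:+C, 2:+B, 3:+C, 4:+C, 5:+*, 6:-C, 7:+B, 8:+C, 9:-B, 10:-C
Rule 1 (one point beyond the 3σ limits) is satisfied at point 5.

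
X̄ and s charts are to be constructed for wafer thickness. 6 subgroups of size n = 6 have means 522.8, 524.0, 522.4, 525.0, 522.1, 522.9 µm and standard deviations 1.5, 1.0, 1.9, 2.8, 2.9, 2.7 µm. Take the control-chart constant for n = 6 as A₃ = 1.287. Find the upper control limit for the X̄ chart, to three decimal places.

X̄̄ = (522.8 + 524.0 + 522.4 + 525.0 + 522.1 + 522.9) / 6 = 523.2000
s̄ = (1.5 + 1.0 + 1.9 + 2.8 + 2.9 + 2.7) / 6 = 2.1333
UCL = X̄̄ + A₃·s̄ = 523.2000 + 1.287 × 2.1333 = 525.9456

525.946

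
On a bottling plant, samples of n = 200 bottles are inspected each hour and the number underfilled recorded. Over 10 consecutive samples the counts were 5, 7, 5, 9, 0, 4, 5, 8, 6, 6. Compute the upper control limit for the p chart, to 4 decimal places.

p̄ = Σdᵢ / (k·n) = 55 / (10 × 200) = 0.02750
UCL = p̄ + 3·√(p̄(1−p̄)/n) = 0.02750 + 3 × √(0.02750×0.97250/200) = 0.02750 + 3 × 0.01156 = 0.06219

0.0622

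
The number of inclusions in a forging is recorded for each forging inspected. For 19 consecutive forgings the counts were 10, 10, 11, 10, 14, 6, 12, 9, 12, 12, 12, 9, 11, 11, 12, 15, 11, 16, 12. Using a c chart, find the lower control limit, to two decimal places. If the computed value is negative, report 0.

c̄ = (10 + 10 + 11 + 10 + 14 + 6 + 12 + 9 + 12 + 12 + 12 + 9 + 11 + 11 + 12 + 15 + 11 + 16 + 12) / 19 = 215 / 19 = 11.3158
LCL = c̄ − 3√c̄ = 11.3158 − 3 × 3.3639 = 1.2241

1.22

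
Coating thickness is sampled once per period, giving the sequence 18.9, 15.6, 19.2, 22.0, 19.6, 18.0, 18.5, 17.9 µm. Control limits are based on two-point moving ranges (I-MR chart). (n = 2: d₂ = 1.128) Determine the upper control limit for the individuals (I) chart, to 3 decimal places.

24.336

X̄ = (18.9 + 15.6 + 19.2 + 22.0 + 19.6 + 18.0 + 18.5 + 17.9) / 8 = 18.7125
Moving ranges: 3.3, 3.6, 2.8, 2.4, 1.6, 0.5, 0.6; M̄R̄ = 14.8000 / 7 = 2.1143
UCL = X̄ + 3·M̄R̄/d₂ = 18.7125 + 3 × 2.1143 / 1.128 = 24.3356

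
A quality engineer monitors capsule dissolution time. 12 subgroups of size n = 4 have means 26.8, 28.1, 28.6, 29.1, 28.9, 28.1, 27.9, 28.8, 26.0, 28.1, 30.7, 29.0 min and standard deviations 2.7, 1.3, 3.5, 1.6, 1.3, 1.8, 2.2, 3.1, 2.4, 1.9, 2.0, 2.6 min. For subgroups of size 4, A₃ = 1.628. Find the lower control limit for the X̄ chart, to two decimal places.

24.76

X̄̄ = (26.8 + 28.1 + 28.6 + 29.1 + 28.9 + 28.1 + 27.9 + 28.8 + 26.0 + 28.1 + 30.7 + 29.0) / 12 = 28.3417
s̄ = (2.7 + 1.3 + 3.5 + 1.6 + 1.3 + 1.8 + 2.2 + 3.1 + 2.4 + 1.9 + 2.0 + 2.6) / 12 = 2.2000
LCL = X̄̄ − A₃·s̄ = 28.3417 − 1.628 × 2.2000 = 24.7601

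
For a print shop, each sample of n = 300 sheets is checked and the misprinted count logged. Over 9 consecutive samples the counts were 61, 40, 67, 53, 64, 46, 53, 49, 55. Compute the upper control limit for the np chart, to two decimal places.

p̄ = Σdᵢ / (k·n) = 488 / (9 × 300) = 0.18074
UCL = np̄ + 3·√(np̄(1−p̄)) = 54.2222 + 3 × √(54.2222×0.81926) = 54.2222 + 3 × 6.6650 = 74.2172

74.22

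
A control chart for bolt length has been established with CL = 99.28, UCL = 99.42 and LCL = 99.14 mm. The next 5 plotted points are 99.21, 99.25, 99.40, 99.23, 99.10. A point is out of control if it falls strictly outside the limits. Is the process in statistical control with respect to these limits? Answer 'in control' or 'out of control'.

out of control

Compare each point to [99.14, 99.42]: sample 5 = 99.10 < LCL.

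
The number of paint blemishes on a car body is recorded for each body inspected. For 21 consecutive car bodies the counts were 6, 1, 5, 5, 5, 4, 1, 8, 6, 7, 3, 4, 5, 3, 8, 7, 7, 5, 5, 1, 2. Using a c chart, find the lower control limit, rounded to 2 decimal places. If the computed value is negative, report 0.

0.00

c̄ = (6 + 1 + 5 + 5 + 5 + 4 + 1 + 8 + 6 + 7 + 3 + 4 + 5 + 3 + 8 + 7 + 7 + 5 + 5 + 1 + 2) / 21 = 98 / 21 = 4.6667
LCL = c̄ − 3√c̄ = 4.6667 − 3 × 2.1602 = -1.8141 → 0 (cannot be negative)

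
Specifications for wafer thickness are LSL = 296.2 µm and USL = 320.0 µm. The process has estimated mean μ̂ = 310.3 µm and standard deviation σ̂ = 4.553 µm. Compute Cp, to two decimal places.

Cp = (USL − LSL) / (6σ̂) = (320.0 − 296.2) / (6 × 4.553) = 23.8000 / 27.3180 = 0.8712

0.87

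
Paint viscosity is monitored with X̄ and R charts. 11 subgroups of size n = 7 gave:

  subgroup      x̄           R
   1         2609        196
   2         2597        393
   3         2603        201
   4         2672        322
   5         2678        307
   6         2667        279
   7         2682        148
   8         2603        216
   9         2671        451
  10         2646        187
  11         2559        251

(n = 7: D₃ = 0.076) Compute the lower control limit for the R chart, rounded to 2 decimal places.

R̄ = (196 + 393 + 201 + 322 + 307 + 279 + 148 + 216 + 451 + 187 + 251) / 11 = 2951.0000 / 11 = 268.2727
LCL_R = D₃·R̄ = 0.076 × 268.2727 = 20.3887

20.39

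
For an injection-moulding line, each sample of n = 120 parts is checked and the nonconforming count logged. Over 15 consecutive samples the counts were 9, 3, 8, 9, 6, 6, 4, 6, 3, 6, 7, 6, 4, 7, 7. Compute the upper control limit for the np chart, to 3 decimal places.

p̄ = Σdᵢ / (k·n) = 91 / (15 × 120) = 0.05056
UCL = np̄ + 3·√(np̄(1−p̄)) = 6.0667 + 3 × √(6.0667×0.94944) = 6.0667 + 3 × 2.4000 = 13.2666

13.267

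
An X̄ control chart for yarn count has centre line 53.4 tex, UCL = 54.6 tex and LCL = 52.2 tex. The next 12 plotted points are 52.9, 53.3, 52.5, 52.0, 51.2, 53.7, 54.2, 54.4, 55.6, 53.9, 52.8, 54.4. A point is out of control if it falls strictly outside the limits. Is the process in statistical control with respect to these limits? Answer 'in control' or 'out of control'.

Compare each point to [52.2, 54.6]: sample 4 = 52.0 < LCL; sample 5 = 51.2 < LCL; sample 9 = 55.6 > UCL.

out of control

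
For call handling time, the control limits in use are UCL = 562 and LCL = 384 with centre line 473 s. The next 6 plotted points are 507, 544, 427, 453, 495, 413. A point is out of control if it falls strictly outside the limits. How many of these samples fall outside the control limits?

All 6 points lie within [384, 562].

0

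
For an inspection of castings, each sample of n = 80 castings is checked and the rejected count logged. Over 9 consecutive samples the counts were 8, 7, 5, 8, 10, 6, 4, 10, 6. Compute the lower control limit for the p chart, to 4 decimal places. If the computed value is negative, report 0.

0.0000

p̄ = Σdᵢ / (k·n) = 64 / (9 × 80) = 0.08889
LCL = p̄ − 3·√(p̄(1−p̄)/n) = 0.08889 − 3 × 0.03182 = -0.00656 → 0 (negative, so LCL = 0)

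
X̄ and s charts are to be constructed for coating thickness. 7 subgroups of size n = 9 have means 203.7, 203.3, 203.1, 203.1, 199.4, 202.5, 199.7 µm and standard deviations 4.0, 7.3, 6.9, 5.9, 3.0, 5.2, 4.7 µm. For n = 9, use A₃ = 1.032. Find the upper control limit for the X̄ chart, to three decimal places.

207.569

X̄̄ = (203.7 + 203.3 + 203.1 + 203.1 + 199.4 + 202.5 + 199.7) / 7 = 202.1143
s̄ = (4.0 + 7.3 + 6.9 + 5.9 + 3.0 + 5.2 + 4.7) / 7 = 5.2857
UCL = X̄̄ + A₃·s̄ = 202.1143 + 1.032 × 5.2857 = 207.5691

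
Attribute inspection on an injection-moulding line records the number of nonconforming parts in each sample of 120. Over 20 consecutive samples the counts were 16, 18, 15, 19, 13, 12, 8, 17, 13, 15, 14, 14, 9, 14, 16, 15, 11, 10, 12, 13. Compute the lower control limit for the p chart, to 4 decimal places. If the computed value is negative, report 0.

0.0271

p̄ = Σdᵢ / (k·n) = 274 / (20 × 120) = 0.11417
LCL = p̄ − 3·√(p̄(1−p̄)/n) = 0.11417 − 3 × 0.02903 = 0.02708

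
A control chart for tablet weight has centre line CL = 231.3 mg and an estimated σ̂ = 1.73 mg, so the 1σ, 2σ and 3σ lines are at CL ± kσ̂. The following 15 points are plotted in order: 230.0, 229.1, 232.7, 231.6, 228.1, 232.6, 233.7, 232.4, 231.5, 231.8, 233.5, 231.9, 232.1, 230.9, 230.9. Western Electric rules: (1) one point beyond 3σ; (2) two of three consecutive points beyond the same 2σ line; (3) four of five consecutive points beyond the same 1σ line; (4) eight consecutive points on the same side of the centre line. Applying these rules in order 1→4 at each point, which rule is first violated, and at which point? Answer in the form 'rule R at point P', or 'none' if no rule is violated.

rule 4 at point 13

Zone of each point (C = within 1σ̂, B = 1σ̂–2σ̂, A = 2σ̂–3σ̂, * = beyond 3σ̂; sign = side of CL): 1:-C, 2:-B, 3:+C, 4:+C, 5:-B, 6:+C, 7:+B, 8:+C, 9:+C, 10:+C, 11:+B, 12:+C, 13:+C, 14:-C, 15:-C
Rule 4 (eight consecutive points on the same side of the centre line) is satisfied at point 13.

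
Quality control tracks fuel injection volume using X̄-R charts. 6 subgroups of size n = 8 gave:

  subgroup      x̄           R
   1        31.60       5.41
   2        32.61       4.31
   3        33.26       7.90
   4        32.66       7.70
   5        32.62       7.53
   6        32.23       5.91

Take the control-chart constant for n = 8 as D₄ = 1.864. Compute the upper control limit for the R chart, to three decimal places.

12.041

R̄ = (5.41 + 4.31 + 7.90 + 7.70 + 7.53 + 5.91) / 6 = 38.7600 / 6 = 6.4600
UCL_R = D₄·R̄ = 1.864 × 6.4600 = 12.0414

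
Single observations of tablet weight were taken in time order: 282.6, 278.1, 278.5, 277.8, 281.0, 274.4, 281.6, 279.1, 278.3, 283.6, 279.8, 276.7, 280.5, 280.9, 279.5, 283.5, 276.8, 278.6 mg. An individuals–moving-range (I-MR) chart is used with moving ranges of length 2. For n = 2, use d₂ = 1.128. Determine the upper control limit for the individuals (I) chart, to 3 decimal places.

288.309

X̄ = (282.6 + 278.1 + 278.5 + 277.8 + 281.0 + 274.4 + 281.6 + 279.1 + 278.3 + 283.6 + 279.8 + 276.7 + 280.5 + 280.9 + 279.5 + 283.5 + 276.8 + 278.6) / 18 = 279.5167
Moving ranges: 4.5, 0.4, 0.7, 3.2, 6.6, 7.2, 2.5, 0.8, 5.3, 3.8, 3.1, 3.8, 0.4, 1.4, 4.0, 6.7, 1.8; M̄R̄ = 56.2000 / 17 = 3.3059
UCL = X̄ + 3·M̄R̄/d₂ = 279.5167 + 3 × 3.3059 / 1.128 = 288.3089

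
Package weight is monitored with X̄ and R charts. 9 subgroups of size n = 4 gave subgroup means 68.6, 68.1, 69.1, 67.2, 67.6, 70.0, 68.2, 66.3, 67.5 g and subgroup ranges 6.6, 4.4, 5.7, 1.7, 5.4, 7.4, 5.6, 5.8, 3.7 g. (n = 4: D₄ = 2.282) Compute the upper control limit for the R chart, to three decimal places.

11.740

R̄ = (6.6 + 4.4 + 5.7 + 1.7 + 5.4 + 7.4 + 5.6 + 5.8 + 3.7) / 9 = 46.3000 / 9 = 5.1444
UCL_R = D₄·R̄ = 2.282 × 5.1444 = 11.7396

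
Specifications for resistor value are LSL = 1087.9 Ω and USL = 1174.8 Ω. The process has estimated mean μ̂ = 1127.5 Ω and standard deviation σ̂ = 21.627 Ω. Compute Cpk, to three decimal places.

Cpu = (USL − μ̂) / (3σ̂) = (1174.8 − 1127.5) / (3 × 21.627) = 0.7290; Cpl = (μ̂ − LSL) / (3σ̂) = (1127.5 − 1087.9) / (3 × 21.627) = 0.6103; Cpk = min(Cpu, Cpl) = 0.6103

0.610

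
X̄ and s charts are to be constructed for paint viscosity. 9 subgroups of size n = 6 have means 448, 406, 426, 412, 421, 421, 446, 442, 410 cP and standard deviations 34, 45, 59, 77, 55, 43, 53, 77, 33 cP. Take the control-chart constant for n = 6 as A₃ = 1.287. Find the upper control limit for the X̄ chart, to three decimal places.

X̄̄ = (448 + 406 + 426 + 412 + 421 + 421 + 446 + 442 + 410) / 9 = 425.7778
s̄ = (34 + 45 + 59 + 77 + 55 + 43 + 53 + 77 + 33) / 9 = 52.8889
UCL = X̄̄ + A₃·s̄ = 425.7778 + 1.287 × 52.8889 = 493.8458

493.846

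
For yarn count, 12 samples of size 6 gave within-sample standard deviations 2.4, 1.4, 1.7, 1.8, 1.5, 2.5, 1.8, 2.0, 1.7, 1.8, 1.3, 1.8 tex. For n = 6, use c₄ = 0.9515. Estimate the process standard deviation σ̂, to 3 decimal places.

s̄ = (2.4 + 1.4 + 1.7 + 1.8 + 1.5 + 2.5 + 1.8 + 2.0 + 1.7 + 1.8 + 1.3 + 1.8) / 12 = 1.8083
σ̂ = s̄ / c₄ = 1.8083 / 0.9515 = 1.9005

1.901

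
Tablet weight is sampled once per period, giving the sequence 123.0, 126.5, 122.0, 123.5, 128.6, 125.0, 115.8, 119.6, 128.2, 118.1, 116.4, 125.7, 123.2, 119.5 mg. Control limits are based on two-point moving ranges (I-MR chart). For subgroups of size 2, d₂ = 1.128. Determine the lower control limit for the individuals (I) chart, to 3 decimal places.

X̄ = (123.0 + 126.5 + 122.0 + 123.5 + 128.6 + 125.0 + 115.8 + 119.6 + 128.2 + 118.1 + 116.4 + 125.7 + 123.2 + 119.5) / 14 = 122.5071
Moving ranges: 3.5, 4.5, 1.5, 5.1, 3.6, 9.2, 3.8, 8.6, 10.1, 1.7, 9.3, 2.5, 3.7; M̄R̄ = 67.1000 / 13 = 5.1615
LCL = X̄ − 3·M̄R̄/d₂ = 122.5071 − 3 × 5.1615 / 1.128 = 108.7796

108.780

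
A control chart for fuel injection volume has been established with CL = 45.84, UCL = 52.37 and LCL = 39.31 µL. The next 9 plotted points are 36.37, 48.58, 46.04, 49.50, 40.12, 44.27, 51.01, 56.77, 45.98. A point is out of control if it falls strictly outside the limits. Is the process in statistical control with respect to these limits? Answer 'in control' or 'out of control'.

Compare each point to [39.31, 52.37]: sample 1 = 36.37 < LCL; sample 8 = 56.77 > UCL.

out of control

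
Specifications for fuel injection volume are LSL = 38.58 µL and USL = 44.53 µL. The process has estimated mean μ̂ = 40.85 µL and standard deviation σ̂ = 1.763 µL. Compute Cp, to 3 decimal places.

0.562

Cp = (USL − LSL) / (6σ̂) = (44.53 − 38.58) / (6 × 1.763) = 5.9500 / 10.5780 = 0.5625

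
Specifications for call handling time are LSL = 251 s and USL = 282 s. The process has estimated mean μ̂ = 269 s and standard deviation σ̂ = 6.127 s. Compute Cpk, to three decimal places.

Cpu = (USL − μ̂) / (3σ̂) = (282 − 269) / (3 × 6.127) = 0.7073; Cpl = (μ̂ − LSL) / (3σ̂) = (269 − 251) / (3 × 6.127) = 0.9793; Cpk = min(Cpu, Cpl) = 0.7073

0.707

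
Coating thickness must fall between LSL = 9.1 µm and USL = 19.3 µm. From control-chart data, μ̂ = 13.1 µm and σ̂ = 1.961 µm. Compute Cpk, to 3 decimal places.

0.680

Cpu = (USL − μ̂) / (3σ̂) = (19.3 − 13.1) / (3 × 1.961) = 1.0539; Cpl = (μ̂ − LSL) / (3σ̂) = (13.1 − 9.1) / (3 × 1.961) = 0.6799; Cpk = min(Cpu, Cpl) = 0.6799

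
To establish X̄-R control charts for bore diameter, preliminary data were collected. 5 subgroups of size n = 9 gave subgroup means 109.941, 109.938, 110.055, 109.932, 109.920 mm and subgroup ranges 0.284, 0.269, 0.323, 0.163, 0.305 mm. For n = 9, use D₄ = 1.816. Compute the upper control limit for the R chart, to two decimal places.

R̄ = (0.284 + 0.269 + 0.323 + 0.163 + 0.305) / 5 = 1.3440 / 5 = 0.2688
UCL_R = D₄·R̄ = 1.816 × 0.2688 = 0.4881

0.49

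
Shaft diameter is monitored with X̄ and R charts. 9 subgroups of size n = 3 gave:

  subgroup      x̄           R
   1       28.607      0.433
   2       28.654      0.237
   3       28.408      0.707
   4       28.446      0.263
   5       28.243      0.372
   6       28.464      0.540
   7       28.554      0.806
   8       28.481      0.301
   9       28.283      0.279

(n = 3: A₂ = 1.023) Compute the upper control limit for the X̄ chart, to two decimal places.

X̄̄ = (28.607 + 28.654 + 28.408 + 28.446 + 28.243 + 28.464 + 28.554 + 28.481 + 28.283) / 9 = 256.1400 / 9 = 28.4600
R̄ = (0.433 + 0.237 + 0.707 + 0.263 + 0.372 + 0.540 + 0.806 + 0.301 + 0.279) / 9 = 3.9380 / 9 = 0.4376
UCL = X̄̄ + A₂·R̄ = 28.4600 + 1.023 × 0.4376 = 28.9076

28.91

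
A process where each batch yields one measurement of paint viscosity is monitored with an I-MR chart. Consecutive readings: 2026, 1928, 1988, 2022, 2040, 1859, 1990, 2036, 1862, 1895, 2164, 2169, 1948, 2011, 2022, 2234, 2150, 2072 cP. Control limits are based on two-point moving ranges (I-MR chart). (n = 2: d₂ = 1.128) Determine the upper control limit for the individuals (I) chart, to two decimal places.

2291.88

X̄ = (2026 + 1928 + 1988 + 2022 + 2040 + 1859 + 1990 + 2036 + 1862 + 1895 + 2164 + 2169 + 1948 + 2011 + 2022 + 2234 + 2150 + 2072) / 18 = 2023.1111
Moving ranges: 98, 60, 34, 18, 181, 131, 46, 174, 33, 269, 5, 221, 63, 11, 212, 84, 78; M̄R̄ = 1718.0000 / 17 = 101.0588
UCL = X̄ + 3·M̄R̄/d₂ = 2023.1111 + 3 × 101.0588 / 1.128 = 2291.8846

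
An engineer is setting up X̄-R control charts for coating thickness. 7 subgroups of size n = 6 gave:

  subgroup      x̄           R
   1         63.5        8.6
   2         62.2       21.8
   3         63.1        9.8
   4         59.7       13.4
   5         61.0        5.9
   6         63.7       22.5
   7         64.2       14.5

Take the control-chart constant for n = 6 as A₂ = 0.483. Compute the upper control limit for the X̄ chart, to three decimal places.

69.144

X̄̄ = (63.5 + 62.2 + 63.1 + 59.7 + 61.0 + 63.7 + 64.2) / 7 = 437.4000 / 7 = 62.4857
R̄ = (8.6 + 21.8 + 9.8 + 13.4 + 5.9 + 22.5 + 14.5) / 7 = 96.5000 / 7 = 13.7857
UCL = X̄̄ + A₂·R̄ = 62.4857 + 0.483 × 13.7857 = 69.1442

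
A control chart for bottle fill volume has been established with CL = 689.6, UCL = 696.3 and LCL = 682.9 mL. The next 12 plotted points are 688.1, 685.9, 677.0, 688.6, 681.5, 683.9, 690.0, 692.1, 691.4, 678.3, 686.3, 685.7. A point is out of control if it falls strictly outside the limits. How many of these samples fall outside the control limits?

3

Compare each point to [682.9, 696.3]: sample 3 = 677.0 < LCL; sample 5 = 681.5 < LCL; sample 10 = 678.3 < LCL.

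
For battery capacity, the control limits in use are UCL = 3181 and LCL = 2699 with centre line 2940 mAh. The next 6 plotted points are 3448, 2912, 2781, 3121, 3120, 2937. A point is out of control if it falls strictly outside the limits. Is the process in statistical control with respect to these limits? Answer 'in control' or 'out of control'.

Compare each point to [2699, 3181]: sample 1 = 3448 > UCL.

out of control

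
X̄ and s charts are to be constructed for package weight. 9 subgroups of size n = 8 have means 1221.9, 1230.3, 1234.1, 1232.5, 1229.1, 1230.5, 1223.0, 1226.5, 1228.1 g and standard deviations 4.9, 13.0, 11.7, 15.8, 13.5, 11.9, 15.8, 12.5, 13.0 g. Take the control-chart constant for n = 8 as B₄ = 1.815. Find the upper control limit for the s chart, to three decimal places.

s̄ = (4.9 + 13.0 + 11.7 + 15.8 + 13.5 + 11.9 + 15.8 + 12.5 + 13.0) / 9 = 12.4556
UCL_s = B₄·s̄ = 1.815 × 12.4556 = 22.6068

22.607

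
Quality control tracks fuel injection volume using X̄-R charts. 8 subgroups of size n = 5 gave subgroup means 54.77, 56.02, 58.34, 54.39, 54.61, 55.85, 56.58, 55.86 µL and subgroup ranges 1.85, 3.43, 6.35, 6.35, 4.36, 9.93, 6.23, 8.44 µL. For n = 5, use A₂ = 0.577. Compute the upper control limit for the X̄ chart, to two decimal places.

59.19

X̄̄ = (54.77 + 56.02 + 58.34 + 54.39 + 54.61 + 55.85 + 56.58 + 55.86) / 8 = 446.4200 / 8 = 55.8025
R̄ = (1.85 + 3.43 + 6.35 + 6.35 + 4.36 + 9.93 + 6.23 + 8.44) / 8 = 46.9400 / 8 = 5.8675
UCL = X̄̄ + A₂·R̄ = 55.8025 + 0.577 × 5.8675 = 59.1880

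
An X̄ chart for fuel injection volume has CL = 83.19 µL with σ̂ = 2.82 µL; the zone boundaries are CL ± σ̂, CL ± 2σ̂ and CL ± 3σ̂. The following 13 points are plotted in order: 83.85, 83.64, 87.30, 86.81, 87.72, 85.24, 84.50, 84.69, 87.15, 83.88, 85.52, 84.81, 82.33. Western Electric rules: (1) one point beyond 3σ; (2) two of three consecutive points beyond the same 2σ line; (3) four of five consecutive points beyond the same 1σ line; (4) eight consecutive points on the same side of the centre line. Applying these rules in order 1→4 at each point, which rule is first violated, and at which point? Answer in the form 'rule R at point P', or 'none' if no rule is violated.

rule 4 at point 8

Zone of each point (C = within 1σ̂, B = 1σ̂–2σ̂, A = 2σ̂–3σ̂, * = beyond 3σ̂; sign = side of CL): 1:+C, 2:+C, 3:+B, 4:+B, 5:+B, 6:+C, 7:+C, 8:+C, 9:+B, 10:+C, 11:+C, 12:+C, 13:-C
Rule 4 (eight consecutive points on the same side of the centre line) is satisfied at point 8.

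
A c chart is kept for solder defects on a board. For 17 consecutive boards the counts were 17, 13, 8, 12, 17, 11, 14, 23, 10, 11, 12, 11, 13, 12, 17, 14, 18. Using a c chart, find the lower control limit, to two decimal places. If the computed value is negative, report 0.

c̄ = (17 + 13 + 8 + 12 + 17 + 11 + 14 + 23 + 10 + 11 + 12 + 11 + 13 + 12 + 17 + 14 + 18) / 17 = 233 / 17 = 13.7059
LCL = c̄ − 3√c̄ = 13.7059 − 3 × 3.7021 = 2.5994

2.60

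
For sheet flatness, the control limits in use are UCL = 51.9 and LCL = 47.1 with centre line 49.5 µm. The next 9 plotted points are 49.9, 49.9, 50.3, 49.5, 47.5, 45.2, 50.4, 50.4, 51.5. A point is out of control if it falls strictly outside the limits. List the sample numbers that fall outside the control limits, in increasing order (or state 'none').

6

Compare each point to [47.1, 51.9]: sample 6 = 45.2 < LCL.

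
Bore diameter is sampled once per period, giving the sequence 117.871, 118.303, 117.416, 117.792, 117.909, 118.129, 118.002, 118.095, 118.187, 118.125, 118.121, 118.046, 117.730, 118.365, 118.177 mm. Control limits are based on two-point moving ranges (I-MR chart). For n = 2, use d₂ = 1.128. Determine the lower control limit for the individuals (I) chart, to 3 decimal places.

117.329

X̄ = (117.871 + 118.303 + 117.416 + 117.792 + 117.909 + 118.129 + 118.002 + 118.095 + 118.187 + 118.125 + 118.121 + 118.046 + 117.730 + 118.365 + 118.177) / 15 = 118.0179
Moving ranges: 0.432, 0.887, 0.376, 0.117, 0.220, 0.127, 0.093, 0.092, 0.062, 0.004, 0.075, 0.316, 0.635, 0.188; M̄R̄ = 3.6240 / 14 = 0.2589
LCL = X̄ − 3·M̄R̄/d₂ = 118.0179 − 3 × 0.2589 / 1.128 = 117.3294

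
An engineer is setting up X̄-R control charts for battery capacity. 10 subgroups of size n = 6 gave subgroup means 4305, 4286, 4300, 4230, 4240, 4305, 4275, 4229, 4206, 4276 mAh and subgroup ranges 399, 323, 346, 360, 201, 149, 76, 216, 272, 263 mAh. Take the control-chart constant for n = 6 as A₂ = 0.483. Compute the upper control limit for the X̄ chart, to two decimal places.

X̄̄ = (4305 + 4286 + 4300 + 4230 + 4240 + 4305 + 4275 + 4229 + 4206 + 4276) / 10 = 42652.0000 / 10 = 4265.2000
R̄ = (399 + 323 + 346 + 360 + 201 + 149 + 76 + 216 + 272 + 263) / 10 = 2605.0000 / 10 = 260.5000
UCL = X̄̄ + A₂·R̄ = 4265.2000 + 0.483 × 260.5000 = 4391.0215

4391.02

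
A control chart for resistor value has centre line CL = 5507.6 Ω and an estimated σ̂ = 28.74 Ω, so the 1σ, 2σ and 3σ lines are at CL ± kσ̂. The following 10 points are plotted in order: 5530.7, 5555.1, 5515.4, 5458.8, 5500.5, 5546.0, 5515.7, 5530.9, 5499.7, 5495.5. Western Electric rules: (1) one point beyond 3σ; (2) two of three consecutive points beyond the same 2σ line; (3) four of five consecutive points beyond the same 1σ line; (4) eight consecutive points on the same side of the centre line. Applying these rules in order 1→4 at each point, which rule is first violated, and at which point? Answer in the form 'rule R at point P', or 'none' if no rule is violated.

Zone of each point (C = within 1σ̂, B = 1σ̂–2σ̂, A = 2σ̂–3σ̂, * = beyond 3σ̂; sign = side of CL): 1:+C, 2:+B, 3:+C, 4:-B, 5:-C, 6:+B, 7:+C, 8:+C, 9:-C, 10:-C
No rule fires across all 10 points.

none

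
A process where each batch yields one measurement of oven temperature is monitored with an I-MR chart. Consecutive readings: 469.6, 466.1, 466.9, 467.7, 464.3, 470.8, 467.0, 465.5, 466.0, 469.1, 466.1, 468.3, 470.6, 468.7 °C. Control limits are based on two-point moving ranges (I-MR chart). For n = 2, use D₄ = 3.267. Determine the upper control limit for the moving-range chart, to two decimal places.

8.37

Moving ranges: 3.5, 0.8, 0.8, 3.4, 6.5, 3.8, 1.5, 0.5, 3.1, 3.0, 2.2, 2.3, 1.9; M̄R̄ = 33.3000 / 13 = 2.5615
UCL_MR = D₄·M̄R̄ = 3.267 × 2.5615 = 8.3685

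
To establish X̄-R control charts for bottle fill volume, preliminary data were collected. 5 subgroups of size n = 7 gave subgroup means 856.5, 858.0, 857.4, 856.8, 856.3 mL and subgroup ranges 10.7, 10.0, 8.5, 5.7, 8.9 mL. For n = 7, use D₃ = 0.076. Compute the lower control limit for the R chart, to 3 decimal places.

0.666

R̄ = (10.7 + 10.0 + 8.5 + 5.7 + 8.9) / 5 = 43.8000 / 5 = 8.7600
LCL_R = D₃·R̄ = 0.076 × 8.7600 = 0.6658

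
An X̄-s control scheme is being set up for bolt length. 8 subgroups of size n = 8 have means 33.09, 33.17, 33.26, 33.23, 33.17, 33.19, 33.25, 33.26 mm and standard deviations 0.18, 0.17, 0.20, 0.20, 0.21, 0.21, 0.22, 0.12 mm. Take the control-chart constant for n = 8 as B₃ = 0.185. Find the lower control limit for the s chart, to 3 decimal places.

s̄ = (0.18 + 0.17 + 0.20 + 0.20 + 0.21 + 0.21 + 0.22 + 0.12) / 8 = 0.1888
LCL_s = B₃·s̄ = 0.185 × 0.1888 = 0.0349

0.035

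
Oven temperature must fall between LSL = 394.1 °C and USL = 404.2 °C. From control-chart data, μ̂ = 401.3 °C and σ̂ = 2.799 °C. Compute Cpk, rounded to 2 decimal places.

Cpu = (USL − μ̂) / (3σ̂) = (404.2 − 401.3) / (3 × 2.799) = 0.3454; Cpl = (μ̂ − LSL) / (3σ̂) = (401.3 − 394.1) / (3 × 2.799) = 0.8574; Cpk = min(Cpu, Cpl) = 0.3454

0.35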